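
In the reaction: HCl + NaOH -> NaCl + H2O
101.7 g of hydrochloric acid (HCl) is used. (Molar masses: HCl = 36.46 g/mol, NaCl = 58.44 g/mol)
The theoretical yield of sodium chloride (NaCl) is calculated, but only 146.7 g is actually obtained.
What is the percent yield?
Moles of HCl = 101.7 g ÷ 36.46 g/mol = 2.78936 mol
Mole ratio: 1 mol NaCl / 1 mol HCl
Moles of NaCl = 2.78936 × (1/1) = 2.78936 mol
Theoretical yield = 2.78936 mol × 58.44 g/mol = 163.01 g
Actual yield = 146.7 g
Percent yield = (146.7 / 163.01) × 100% = 90.0%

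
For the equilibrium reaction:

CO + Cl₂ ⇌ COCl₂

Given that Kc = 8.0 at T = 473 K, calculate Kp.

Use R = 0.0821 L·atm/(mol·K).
K_p = 0.2060

Δn = (moles gaseous products) − (moles gaseous reactants) = -1
T = 473 K; RT = 0.0821 × 473 = 38.8333
Kp = Kc·(RT)^Δn = 8.0 × (38.8333)^-1 = 8.0 × 0.0257511 = 0.2060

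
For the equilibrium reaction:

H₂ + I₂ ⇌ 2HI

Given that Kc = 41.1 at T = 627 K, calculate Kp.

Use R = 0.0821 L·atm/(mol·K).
K_p = 41.1000

Δn = (moles gaseous products) − (moles gaseous reactants) = 0
T = 627 K; RT = 0.0821 × 627 = 51.4767
Kp = Kc·(RT)^Δn = 41.1 × (51.4767)^0 = 41.1 × 1 = 41.1000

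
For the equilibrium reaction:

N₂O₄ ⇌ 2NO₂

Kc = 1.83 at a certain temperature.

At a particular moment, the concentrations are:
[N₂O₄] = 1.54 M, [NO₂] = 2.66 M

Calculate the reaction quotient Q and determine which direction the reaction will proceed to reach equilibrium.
Q = 4.595, Q > K, reaction proceeds reverse (toward reactants)

Q = ([NO₂]^2) / ([N₂O₄])
  = ((2.66)^2) / ((1.54)) = 7.0756/1.54 = 4.595
Since Q = 4.595 > Kc = 1.83, the reaction proceeds reverse (toward reactants) to reach equilibrium.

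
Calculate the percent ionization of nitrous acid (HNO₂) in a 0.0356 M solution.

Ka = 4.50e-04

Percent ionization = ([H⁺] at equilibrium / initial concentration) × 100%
Percent ionization = 10.6%

Let x = [H⁺]. Ka = x²/(C - x) ⇒ x² + (4.50e-04)x - (4.50e-04)(0.0356) = 0. x = 3.7838e-03. Percent = (3.7838e-03/0.0356) × 100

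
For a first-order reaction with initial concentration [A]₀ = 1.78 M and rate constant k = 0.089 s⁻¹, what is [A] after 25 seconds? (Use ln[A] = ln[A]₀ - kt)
0.1924 M

ln[A] = ln[A]₀ - k·t = ln(1.78) - (0.089)·(25) = 0.5766 - 2.2250 = -1.6484
[A] = e^(-1.6484) = 0.1924 M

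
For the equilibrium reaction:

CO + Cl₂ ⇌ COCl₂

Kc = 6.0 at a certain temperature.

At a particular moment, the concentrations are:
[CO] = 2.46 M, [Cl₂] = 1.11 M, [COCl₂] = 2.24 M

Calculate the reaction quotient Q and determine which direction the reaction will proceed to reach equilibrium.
Q = 0.820, Q < K, reaction proceeds forward (toward products)

Q = ([COCl₂]) / ([CO] × [Cl₂])
  = ((2.24)) / ((2.46)·(1.11)) = 2.24/2.7306 = 0.8203
Since Q = 0.8203 < Kc = 6.0, the reaction proceeds forward (toward products) to reach equilibrium.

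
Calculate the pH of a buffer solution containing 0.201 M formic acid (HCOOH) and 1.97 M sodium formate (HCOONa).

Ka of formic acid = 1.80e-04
pH = 4.74

pKa = -log(1.80e-04) = 3.74. pH = pKa + log([A⁻]/[HA]) = 3.74 + log(1.97/0.201)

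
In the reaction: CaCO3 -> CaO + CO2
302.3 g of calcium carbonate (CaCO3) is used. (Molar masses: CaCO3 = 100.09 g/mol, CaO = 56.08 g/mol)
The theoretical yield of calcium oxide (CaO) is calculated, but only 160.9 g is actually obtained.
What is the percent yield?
Moles of CaCO3 = 302.3 g ÷ 100.09 g/mol = 3.02028 mol
Mole ratio: 1 mol CaO / 1 mol CaCO3
Moles of CaO = 3.02028 × (1/1) = 3.02028 mol
Theoretical yield = 3.02028 mol × 56.08 g/mol = 169.38 g
Actual yield = 160.9 g
Percent yield = (160.9 / 169.38) × 100% = 95.0%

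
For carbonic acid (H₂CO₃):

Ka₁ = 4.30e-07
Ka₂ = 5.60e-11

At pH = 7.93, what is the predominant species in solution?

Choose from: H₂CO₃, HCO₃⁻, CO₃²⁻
HCO₃⁻

pKa1 = 6.37, pKa2 = 10.25. Each pKa is the crossover between adjacent species; pH = 7.93 lies in the region where HCO₃⁻ predominates.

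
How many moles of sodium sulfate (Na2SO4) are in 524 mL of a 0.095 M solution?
Moles = Molarity × Volume (L)
Moles = 0.095 M × 0.524 L = 0.04978 mol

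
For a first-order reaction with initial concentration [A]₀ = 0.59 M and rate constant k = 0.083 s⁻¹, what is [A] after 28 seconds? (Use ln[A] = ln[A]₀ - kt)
0.0577 M

ln[A] = ln[A]₀ - k·t = ln(0.59) - (0.083)·(28) = -0.5276 - 2.3240 = -2.8516
[A] = e^(-2.8516) = 0.0577 M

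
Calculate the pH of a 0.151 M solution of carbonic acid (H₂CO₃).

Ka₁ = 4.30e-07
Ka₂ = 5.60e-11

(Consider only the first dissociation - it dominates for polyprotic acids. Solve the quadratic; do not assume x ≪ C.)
pH = 3.59

x² + Ka₁·x − Ka₁·C = 0 with Ka₁ = 4.30e-07, C = 0.151.
x = (−Ka₁ + √(Ka₁² + 4·Ka₁·C))/2 = 2.5460e-04 M, so pH = 3.59.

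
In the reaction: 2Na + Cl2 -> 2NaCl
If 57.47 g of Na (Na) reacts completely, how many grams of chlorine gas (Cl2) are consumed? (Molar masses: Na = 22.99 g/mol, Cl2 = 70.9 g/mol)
Moles of Na = 57.47 g ÷ 22.99 g/mol = 2.49978 mol
Mole ratio: 1 mol Cl2 / 2 mol Na
Moles of Cl2 = 2.49978 × (1/2) = 1.24989 mol
Mass of Cl2 = 1.24989 mol × 70.9 g/mol = 88.62 g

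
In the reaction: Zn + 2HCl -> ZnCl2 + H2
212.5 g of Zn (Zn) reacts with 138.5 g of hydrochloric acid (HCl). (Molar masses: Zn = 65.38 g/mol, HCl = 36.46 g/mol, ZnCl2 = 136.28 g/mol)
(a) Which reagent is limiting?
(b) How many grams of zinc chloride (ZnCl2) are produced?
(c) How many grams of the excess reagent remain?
(a) HCl, (b) 258.8 g, (c) 88.32 g

Moles of Zn = 212.5 g ÷ 65.38 g/mol = 3.25023 mol
Moles of HCl = 138.5 g ÷ 36.46 g/mol = 3.79868 mol
Moles ÷ coefficient: Zn: 3.25023/1 = 3.25, HCl: 3.79868/2 = 1.899
(a) HCl has the smaller value, so HCl is the limiting reagent.
(b) Moles of ZnCl2 = 3.79868 mol HCl × (1/2) = 1.89934 mol; mass = 1.89934 mol × 136.28 g/mol = 258.8 g
(c) Zn consumed = 3.79868 × (1/2) = 1.89934 mol; remaining = 3.25023 − 1.89934 = 1.35089 mol; mass = 1.35089 mol × 65.38 g/mol = 88.32 g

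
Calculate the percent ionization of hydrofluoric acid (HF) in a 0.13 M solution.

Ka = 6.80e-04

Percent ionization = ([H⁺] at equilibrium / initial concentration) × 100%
Percent ionization = 6.98%

Let x = [H⁺]. Ka = x²/(C - x) ⇒ x² + (6.80e-04)x - (6.80e-04)(0.13) = 0. x = 9.0683e-03. Percent = (9.0683e-03/0.13) × 100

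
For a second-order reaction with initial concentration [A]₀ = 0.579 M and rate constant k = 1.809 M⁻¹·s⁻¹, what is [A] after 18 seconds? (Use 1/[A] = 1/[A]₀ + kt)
0.0292 M

1/[A] = 1/[A]₀ + k·t = 1/0.579 + (1.809)·(18) = 1.7271 + 32.5620 = 34.2891
[A] = 1/34.2891 = 0.0292 M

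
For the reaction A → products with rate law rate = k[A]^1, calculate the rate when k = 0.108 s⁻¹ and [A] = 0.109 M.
0.01177 M/s

rate = k·[A]^1 = 0.108·(0.109)^1 = 0.108·0.109 = 0.01177 M/s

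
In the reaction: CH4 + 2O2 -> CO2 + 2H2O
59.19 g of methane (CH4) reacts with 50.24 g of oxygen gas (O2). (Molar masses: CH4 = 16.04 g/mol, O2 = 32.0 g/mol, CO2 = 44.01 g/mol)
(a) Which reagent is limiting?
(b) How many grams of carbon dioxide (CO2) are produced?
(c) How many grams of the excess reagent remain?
(a) O2, (b) 34.55 g, (c) 46.6 g

Moles of CH4 = 59.19 g ÷ 16.04 g/mol = 3.69015 mol
Moles of O2 = 50.24 g ÷ 32.0 g/mol = 1.57 mol
Moles ÷ coefficient: CH4: 3.69015/1 = 3.69, O2: 1.57/2 = 0.785
(a) O2 has the smaller value, so O2 is the limiting reagent.
(b) Moles of CO2 = 1.57 mol O2 × (1/2) = 0.785 mol; mass = 0.785 mol × 44.01 g/mol = 34.55 g
(c) CH4 consumed = 1.57 × (1/2) = 0.785 mol; remaining = 3.69015 − 0.785 = 2.90515 mol; mass = 2.90515 mol × 16.04 g/mol = 46.6 g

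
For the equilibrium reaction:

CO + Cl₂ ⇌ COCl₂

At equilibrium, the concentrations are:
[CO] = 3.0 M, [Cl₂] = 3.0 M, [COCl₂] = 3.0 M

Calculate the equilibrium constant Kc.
K_c = 0.3333

Kc = ([COCl₂]) / ([CO] × [Cl₂])
   = ((3.0)) / ((3.0)·(3.0))
   = 3 / 9 = 0.3333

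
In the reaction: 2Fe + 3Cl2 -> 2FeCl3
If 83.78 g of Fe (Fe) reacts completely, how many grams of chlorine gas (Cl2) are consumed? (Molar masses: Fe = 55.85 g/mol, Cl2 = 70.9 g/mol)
Moles of Fe = 83.78 g ÷ 55.85 g/mol = 1.50009 mol
Mole ratio: 3 mol Cl2 / 2 mol Fe
Moles of Cl2 = 1.50009 × (3/2) = 2.25013 mol
Mass of Cl2 = 2.25013 mol × 70.9 g/mol = 159.5 g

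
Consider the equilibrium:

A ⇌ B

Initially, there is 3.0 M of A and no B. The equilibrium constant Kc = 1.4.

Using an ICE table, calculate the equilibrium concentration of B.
[B] = 1.750 M

ICE: [A] = 3.0 − x, [B] = x.
Kc = x/(3.0 − x) = 1.4 ⇒ x = 1.4·3.0/(1 + 1.4) = 4.2/2.4 = 1.75.
[B] = x = 1.750 M.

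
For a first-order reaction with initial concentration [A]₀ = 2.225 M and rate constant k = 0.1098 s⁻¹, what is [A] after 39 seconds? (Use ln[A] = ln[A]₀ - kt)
0.0307 M

ln[A] = ln[A]₀ - k·t = ln(2.225) - (0.1098)·(39) = 0.7998 - 4.2822 = -3.4824
[A] = e^(-3.4824) = 0.0307 M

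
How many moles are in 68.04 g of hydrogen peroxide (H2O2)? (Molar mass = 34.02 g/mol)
Moles = 68.04 g ÷ 34.02 g/mol = 2 mol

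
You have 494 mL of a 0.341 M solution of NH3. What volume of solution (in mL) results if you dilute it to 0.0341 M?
Using M₁V₁ = M₂V₂:
0.341 × 494 = 0.0341 × V₂
V₂ = (0.341 × 494) / 0.0341 = 4940 mL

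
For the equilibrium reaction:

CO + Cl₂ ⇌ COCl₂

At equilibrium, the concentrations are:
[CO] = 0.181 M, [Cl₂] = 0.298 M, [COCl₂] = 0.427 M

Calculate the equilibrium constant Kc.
K_c = 7.9165

Kc = ([COCl₂]) / ([CO] × [Cl₂])
   = ((0.427)) / ((0.181)·(0.298))
   = 0.427 / 0.053938 = 7.9165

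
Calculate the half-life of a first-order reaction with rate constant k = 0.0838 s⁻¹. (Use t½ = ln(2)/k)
8.27 s

t½ = ln(2)/k = 0.6931/0.0838 = 8.27 s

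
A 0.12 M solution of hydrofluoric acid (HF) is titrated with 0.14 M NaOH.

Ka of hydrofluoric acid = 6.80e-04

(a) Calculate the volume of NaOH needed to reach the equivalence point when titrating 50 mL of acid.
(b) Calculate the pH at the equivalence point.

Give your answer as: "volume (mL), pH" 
V = 42.9 mL, pH = 7.99

(a) At equivalence: moles acid = moles base.
moles acid = 0.12 × 0.05 = 0.006 mol; V_NaOH = 0.006/0.14 = 0.04286 L = 42.9 mL.
(b) At equivalence, all acid → conjugate base A⁻ at [A⁻] = 0.006/0.09286 = 0.06462 M.
Kb = Kw/Ka = 1.0e-14/6.80e-04 = 1.471e-11; [OH⁻] = √(Kb·[A⁻]) = 9.748e-07; pOH = 6.01; pH = 14 − pOH = 7.99.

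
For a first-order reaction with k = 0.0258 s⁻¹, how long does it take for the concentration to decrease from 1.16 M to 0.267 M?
56.94 s

From ln[A] = ln[A]₀ - k·t: t = ln([A]₀/[A])/k = ln(1.16/0.267)/0.0258 = ln(4.3446)/0.0258 = 1.4689/0.0258 = 56.94 s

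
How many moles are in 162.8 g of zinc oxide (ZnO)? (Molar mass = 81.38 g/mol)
Moles = 162.8 g ÷ 81.38 g/mol = 2 mol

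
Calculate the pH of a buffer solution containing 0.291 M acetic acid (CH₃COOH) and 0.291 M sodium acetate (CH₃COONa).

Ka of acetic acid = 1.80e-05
pH = 4.74

pKa = -log(1.80e-05) = 4.74. pH = pKa + log([A⁻]/[HA]) = 4.74 + log(0.291/0.291)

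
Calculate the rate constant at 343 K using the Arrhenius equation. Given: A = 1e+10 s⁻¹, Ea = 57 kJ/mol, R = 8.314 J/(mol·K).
2.09e+01 s⁻¹

k = A·exp(-Ea/(R·T)) = 1e+10·exp(-57000/(8.314·343)) = 1e+10·exp(-19.9881) = 1e+10·2.0859e-09 = 2.09e+01 s⁻¹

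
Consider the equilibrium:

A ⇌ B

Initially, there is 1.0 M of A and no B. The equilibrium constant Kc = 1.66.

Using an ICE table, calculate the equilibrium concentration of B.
[B] = 0.624 M

ICE: [A] = 1.0 − x, [B] = x.
Kc = x/(1.0 − x) = 1.66 ⇒ x = 1.66·1.0/(1 + 1.66) = 1.66/2.66 = 0.6241.
[B] = x = 0.624 M.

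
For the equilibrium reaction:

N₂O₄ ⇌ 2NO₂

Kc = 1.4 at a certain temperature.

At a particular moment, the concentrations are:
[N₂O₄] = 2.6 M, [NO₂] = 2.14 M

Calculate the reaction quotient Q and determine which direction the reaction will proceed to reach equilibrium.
Q = 1.761, Q > K, reaction proceeds reverse (toward reactants)

Q = ([NO₂]^2) / ([N₂O₄])
  = ((2.14)^2) / ((2.6)) = 4.5796/2.6 = 1.761
Since Q = 1.761 > Kc = 1.4, the reaction proceeds reverse (toward reactants) to reach equilibrium.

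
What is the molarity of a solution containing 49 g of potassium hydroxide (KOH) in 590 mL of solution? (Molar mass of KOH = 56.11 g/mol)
Moles of KOH = 49 g ÷ 56.11 g/mol = 0.873285 mol
Volume = 590 mL = 0.59 L
Molarity = 0.873285 mol ÷ 0.59 L = 1.48 M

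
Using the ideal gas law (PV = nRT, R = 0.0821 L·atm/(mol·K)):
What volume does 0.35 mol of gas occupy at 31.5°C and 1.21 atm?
T = 31.5°C + 273.15 = 304.65 K
V = nRT/P = (0.35 × 0.0821 × 304.65) / 1.21
V = 7.23 L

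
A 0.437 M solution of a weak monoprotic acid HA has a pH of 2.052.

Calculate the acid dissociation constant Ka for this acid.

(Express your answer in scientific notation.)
K_a = 1.84e-04

[H⁺] = 10^(−pH) = 10^(−2.052) = 8.872e-03 M. For HA ⇌ H⁺ + A⁻, Ka = x²/(C − x) = (8.872e-03)²/(0.437 − 8.872e-03) = 1.84e-04.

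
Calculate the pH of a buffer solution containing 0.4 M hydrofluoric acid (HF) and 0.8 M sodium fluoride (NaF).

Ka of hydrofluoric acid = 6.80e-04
pH = 3.47

pKa = -log(6.80e-04) = 3.17. pH = pKa + log([A⁻]/[HA]) = 3.17 + log(0.8/0.4)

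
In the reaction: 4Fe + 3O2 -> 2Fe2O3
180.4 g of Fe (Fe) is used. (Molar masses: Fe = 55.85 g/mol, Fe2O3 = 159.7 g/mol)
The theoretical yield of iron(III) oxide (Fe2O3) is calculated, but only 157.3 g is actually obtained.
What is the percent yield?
Moles of Fe = 180.4 g ÷ 55.85 g/mol = 3.23008 mol
Mole ratio: 2 mol Fe2O3 / 4 mol Fe
Moles of Fe2O3 = 3.23008 × (2/4) = 1.61504 mol
Theoretical yield = 1.61504 mol × 159.7 g/mol = 257.92 g
Actual yield = 157.3 g
Percent yield = (157.3 / 257.92) × 100% = 61.0%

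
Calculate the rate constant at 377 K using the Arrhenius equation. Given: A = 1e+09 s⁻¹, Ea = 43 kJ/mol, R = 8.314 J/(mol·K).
1.10e+03 s⁻¹

k = A·exp(-Ea/(R·T)) = 1e+09·exp(-43000/(8.314·377)) = 1e+09·exp(-13.7188) = 1e+09·1.1015e-06 = 1.10e+03 s⁻¹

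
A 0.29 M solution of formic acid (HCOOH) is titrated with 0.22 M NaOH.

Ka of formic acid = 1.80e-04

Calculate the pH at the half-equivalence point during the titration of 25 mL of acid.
pH = pKa = 3.74

At the half-equivalence point, [HA] = [A⁻], so by Henderson–Hasselbalch pH = pKa + log(1) = pKa.
pKa = −log(1.80e-04) = 3.74.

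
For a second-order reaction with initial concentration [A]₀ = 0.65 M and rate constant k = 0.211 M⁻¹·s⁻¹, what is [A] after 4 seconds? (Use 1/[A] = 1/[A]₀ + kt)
0.4197 M

1/[A] = 1/[A]₀ + k·t = 1/0.65 + (0.211)·(4) = 1.5385 + 0.8440 = 2.3825
[A] = 1/2.3825 = 0.4197 M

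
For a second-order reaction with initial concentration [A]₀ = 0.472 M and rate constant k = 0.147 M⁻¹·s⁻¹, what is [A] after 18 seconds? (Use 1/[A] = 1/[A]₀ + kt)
0.2099 M

1/[A] = 1/[A]₀ + k·t = 1/0.472 + (0.147)·(18) = 2.1186 + 2.6460 = 4.7646
[A] = 1/4.7646 = 0.2099 M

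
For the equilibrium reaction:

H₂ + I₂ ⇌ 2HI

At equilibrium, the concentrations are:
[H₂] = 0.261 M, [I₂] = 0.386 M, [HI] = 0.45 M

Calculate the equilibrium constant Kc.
K_c = 2.0100

Kc = ([HI]^2) / ([H₂] × [I₂])
   = ((0.45)^2) / ((0.261)·(0.386))
   = 0.2025 / 0.10075 = 2.0100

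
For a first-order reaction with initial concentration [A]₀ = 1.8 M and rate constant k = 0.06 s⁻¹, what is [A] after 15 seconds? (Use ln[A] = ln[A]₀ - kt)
0.7318 M

ln[A] = ln[A]₀ - k·t = ln(1.8) - (0.06)·(15) = 0.5878 - 0.9000 = -0.3122
[A] = e^(-0.3122) = 0.7318 M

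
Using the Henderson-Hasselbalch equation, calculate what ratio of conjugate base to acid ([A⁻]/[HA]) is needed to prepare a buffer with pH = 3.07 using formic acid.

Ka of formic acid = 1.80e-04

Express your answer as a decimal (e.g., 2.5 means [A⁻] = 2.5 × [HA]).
[A⁻]/[HA] = 0.211

pKa = −log(1.80e-04) = 3.7447. pH = pKa + log([A⁻]/[HA]). 3.07 = 3.7447 + log(ratio). log(ratio) = 3.07 − 3.7447 = -0.6747. ratio = 10^(-0.6747) = 0.211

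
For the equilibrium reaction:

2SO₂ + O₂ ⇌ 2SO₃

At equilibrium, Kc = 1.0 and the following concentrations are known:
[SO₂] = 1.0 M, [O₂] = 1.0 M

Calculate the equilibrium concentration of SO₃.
[SO₃] = 1.0000 M

Kc = ([SO₃]^2) / ([SO₂]^2 × [O₂]) = 1.0
[SO₃]^2 = Kc · (reactant terms)/(other product terms) = 1.0 · 1 / 1 = 1
[SO₃] = (1)^(1/2) = 1.0000 M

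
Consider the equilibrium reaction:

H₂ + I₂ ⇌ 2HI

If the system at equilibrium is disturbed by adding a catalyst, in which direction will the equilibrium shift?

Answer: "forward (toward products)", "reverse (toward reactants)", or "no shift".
no shift

Apply Le Chatelier's principle: system shifts to counteract the change.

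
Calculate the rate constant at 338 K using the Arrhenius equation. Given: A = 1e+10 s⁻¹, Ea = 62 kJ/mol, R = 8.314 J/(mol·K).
2.62e+00 s⁻¹

k = A·exp(-Ea/(R·T)) = 1e+10·exp(-62000/(8.314·338)) = 1e+10·exp(-22.0630) = 1e+10·2.6191e-10 = 2.62e+00 s⁻¹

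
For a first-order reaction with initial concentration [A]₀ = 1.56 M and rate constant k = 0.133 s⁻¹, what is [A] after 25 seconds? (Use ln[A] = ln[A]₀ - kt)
0.0561 M

ln[A] = ln[A]₀ - k·t = ln(1.56) - (0.133)·(25) = 0.4447 - 3.3250 = -2.8803
[A] = e^(-2.8803) = 0.0561 M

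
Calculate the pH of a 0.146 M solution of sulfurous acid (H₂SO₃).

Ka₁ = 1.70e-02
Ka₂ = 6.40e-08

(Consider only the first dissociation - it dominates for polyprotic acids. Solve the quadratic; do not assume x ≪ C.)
pH = 1.38

x² + Ka₁·x − Ka₁·C = 0 with Ka₁ = 1.70e-02, C = 0.146.
x = (−Ka₁ + √(Ka₁² + 4·Ka₁·C))/2 = 4.2040e-02 M, so pH = 1.38.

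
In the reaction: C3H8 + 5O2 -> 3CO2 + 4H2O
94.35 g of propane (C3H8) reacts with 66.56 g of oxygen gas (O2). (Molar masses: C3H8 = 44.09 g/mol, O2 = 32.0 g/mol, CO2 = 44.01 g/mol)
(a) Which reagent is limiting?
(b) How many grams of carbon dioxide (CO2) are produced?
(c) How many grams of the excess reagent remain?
(a) O2, (b) 54.92 g, (c) 76.01 g

Moles of C3H8 = 94.35 g ÷ 44.09 g/mol = 2.13994 mol
Moles of O2 = 66.56 g ÷ 32.0 g/mol = 2.08 mol
Moles ÷ coefficient: C3H8: 2.13994/1 = 2.14, O2: 2.08/5 = 0.416
(a) O2 has the smaller value, so O2 is the limiting reagent.
(b) Moles of CO2 = 2.08 mol O2 × (3/5) = 1.248 mol; mass = 1.248 mol × 44.01 g/mol = 54.92 g
(c) C3H8 consumed = 2.08 × (1/5) = 0.416 mol; remaining = 2.13994 − 0.416 = 1.72394 mol; mass = 1.72394 mol × 44.09 g/mol = 76.01 g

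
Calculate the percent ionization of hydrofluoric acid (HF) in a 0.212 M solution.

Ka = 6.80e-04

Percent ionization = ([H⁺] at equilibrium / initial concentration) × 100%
Percent ionization = 5.51%

Let x = [H⁺]. Ka = x²/(C - x) ⇒ x² + (6.80e-04)x - (6.80e-04)(0.212) = 0. x = 1.1671e-02. Percent = (1.1671e-02/0.212) × 100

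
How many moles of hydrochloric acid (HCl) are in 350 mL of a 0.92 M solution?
Moles = Molarity × Volume (L)
Moles = 0.92 M × 0.35 L = 0.322 mol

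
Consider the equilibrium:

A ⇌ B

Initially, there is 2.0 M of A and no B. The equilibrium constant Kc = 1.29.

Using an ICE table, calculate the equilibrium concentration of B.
[B] = 1.127 M

ICE: [A] = 2.0 − x, [B] = x.
Kc = x/(2.0 − x) = 1.29 ⇒ x = 1.29·2.0/(1 + 1.29) = 2.58/2.29 = 1.127.
[B] = x = 1.127 M.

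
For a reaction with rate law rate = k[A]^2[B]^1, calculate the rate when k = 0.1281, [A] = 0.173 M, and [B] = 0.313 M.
0.0012 M/s

rate = k·[A]^2·[B]^1 = 0.1281·(0.173)^2·(0.313)^1 = 0.1281·0.029929·0.313 = 0.0012 M/s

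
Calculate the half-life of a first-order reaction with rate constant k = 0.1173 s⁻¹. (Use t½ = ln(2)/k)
5.91 s

t½ = ln(2)/k = 0.6931/0.1173 = 5.91 s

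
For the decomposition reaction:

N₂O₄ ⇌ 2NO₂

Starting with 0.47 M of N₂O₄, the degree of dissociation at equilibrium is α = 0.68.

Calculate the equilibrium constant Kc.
K_c = 2.7166

x = α·[A]₀ = 0.68 × 0.47 = 0.3196 M dissociated.
At eq: [N₂O₄] = 0.47 − 0.3196 = 0.1504 M; [NO₂] = 2x = 0.6392 M.
Kc = [NO₂]²/[N₂O₄] = (0.6392)²/0.1504 = 2.717.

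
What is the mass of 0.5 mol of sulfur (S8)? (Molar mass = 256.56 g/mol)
Mass = 0.5 mol × 256.56 g/mol = 128.3 g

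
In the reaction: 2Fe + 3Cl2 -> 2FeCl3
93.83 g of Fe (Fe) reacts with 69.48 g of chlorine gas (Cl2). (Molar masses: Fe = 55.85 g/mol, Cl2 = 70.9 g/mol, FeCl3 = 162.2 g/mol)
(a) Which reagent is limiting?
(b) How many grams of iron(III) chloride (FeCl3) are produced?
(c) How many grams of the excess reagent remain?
(a) Cl2, (b) 106 g, (c) 57.34 g

Moles of Fe = 93.83 g ÷ 55.85 g/mol = 1.68004 mol
Moles of Cl2 = 69.48 g ÷ 70.9 g/mol = 0.979972 mol
Moles ÷ coefficient: Fe: 1.68004/2 = 0.84, Cl2: 0.979972/3 = 0.3267
(a) Cl2 has the smaller value, so Cl2 is the limiting reagent.
(b) Moles of FeCl3 = 0.979972 mol Cl2 × (2/3) = 0.653315 mol; mass = 0.653315 mol × 162.2 g/mol = 106 g
(c) Fe consumed = 0.979972 × (2/3) = 0.653315 mol; remaining = 1.68004 − 0.653315 = 1.02672 mol; mass = 1.02672 mol × 55.85 g/mol = 57.34 g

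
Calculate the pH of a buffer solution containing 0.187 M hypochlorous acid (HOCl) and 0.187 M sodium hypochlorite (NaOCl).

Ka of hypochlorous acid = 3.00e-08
pH = 7.52

pKa = -log(3.00e-08) = 7.52. pH = pKa + log([A⁻]/[HA]) = 7.52 + log(0.187/0.187)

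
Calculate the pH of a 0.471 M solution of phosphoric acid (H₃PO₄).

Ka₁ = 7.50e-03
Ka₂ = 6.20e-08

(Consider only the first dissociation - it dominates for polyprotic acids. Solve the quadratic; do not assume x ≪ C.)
pH = 1.25

x² + Ka₁·x − Ka₁·C = 0 with Ka₁ = 7.50e-03, C = 0.471.
x = (−Ka₁ + √(Ka₁² + 4·Ka₁·C))/2 = 5.5803e-02 M, so pH = 1.25.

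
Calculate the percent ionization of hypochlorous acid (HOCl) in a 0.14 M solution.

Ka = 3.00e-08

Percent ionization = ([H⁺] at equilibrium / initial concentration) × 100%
Percent ionization = 0.0463%

Let x = [H⁺]. Ka = x²/(C - x) ⇒ x² + (3.00e-08)x - (3.00e-08)(0.14) = 0. x = 6.4792e-05. Percent = (6.4792e-05/0.14) × 100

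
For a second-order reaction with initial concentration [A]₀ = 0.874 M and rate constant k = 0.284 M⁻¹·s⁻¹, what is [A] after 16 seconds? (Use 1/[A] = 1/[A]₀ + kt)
0.1758 M

1/[A] = 1/[A]₀ + k·t = 1/0.874 + (0.284)·(16) = 1.1442 + 4.5440 = 5.6882
[A] = 1/5.6882 = 0.1758 M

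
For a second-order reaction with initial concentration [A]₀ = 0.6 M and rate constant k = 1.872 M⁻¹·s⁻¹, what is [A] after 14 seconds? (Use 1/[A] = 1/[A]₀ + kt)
0.0359 M

1/[A] = 1/[A]₀ + k·t = 1/0.6 + (1.872)·(14) = 1.6667 + 26.2080 = 27.8747
[A] = 1/27.8747 = 0.0359 M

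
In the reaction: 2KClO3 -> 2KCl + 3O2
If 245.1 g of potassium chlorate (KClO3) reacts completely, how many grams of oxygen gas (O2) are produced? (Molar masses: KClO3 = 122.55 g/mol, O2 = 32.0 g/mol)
Moles of KClO3 = 245.1 g ÷ 122.55 g/mol = 2 mol
Mole ratio: 3 mol O2 / 2 mol KClO3
Moles of O2 = 2 × (3/2) = 3 mol
Mass of O2 = 3 mol × 32.0 g/mol = 96 g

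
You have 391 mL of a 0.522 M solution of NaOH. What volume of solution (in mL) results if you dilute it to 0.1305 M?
Using M₁V₁ = M₂V₂:
0.522 × 391 = 0.1305 × V₂
V₂ = (0.522 × 391) / 0.1305 = 1564 mL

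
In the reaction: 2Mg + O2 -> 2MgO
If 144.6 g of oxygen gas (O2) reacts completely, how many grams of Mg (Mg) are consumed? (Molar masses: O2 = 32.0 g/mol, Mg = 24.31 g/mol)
Moles of O2 = 144.6 g ÷ 32.0 g/mol = 4.51875 mol
Mole ratio: 2 mol Mg / 1 mol O2
Moles of Mg = 4.51875 × (2/1) = 9.0375 mol
Mass of Mg = 9.0375 mol × 24.31 g/mol = 219.7 g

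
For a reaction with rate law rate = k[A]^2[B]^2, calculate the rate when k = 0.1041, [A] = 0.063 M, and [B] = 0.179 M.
1.324e-05 M/s

rate = k·[A]^2·[B]^2 = 0.1041·(0.063)^2·(0.179)^2 = 0.1041·0.003969·0.032041 = 1.324e-05 M/s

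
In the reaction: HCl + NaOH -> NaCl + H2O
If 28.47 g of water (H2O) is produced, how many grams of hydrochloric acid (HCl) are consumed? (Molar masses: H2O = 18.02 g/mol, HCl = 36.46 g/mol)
Moles of H2O = 28.47 g ÷ 18.02 g/mol = 1.57991 mol
Mole ratio: 1 mol HCl / 1 mol H2O
Moles of HCl = 1.57991 × (1/1) = 1.57991 mol
Mass of HCl = 1.57991 mol × 36.46 g/mol = 57.6 g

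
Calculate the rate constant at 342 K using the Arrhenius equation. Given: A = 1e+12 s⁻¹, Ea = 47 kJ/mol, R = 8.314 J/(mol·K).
6.63e+04 s⁻¹

k = A·exp(-Ea/(R·T)) = 1e+12·exp(-47000/(8.314·342)) = 1e+12·exp(-16.5296) = 1e+12·6.6267e-08 = 6.63e+04 s⁻¹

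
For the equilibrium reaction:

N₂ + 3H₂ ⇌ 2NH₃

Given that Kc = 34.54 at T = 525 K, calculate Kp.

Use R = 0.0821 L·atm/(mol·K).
K_p = 0.0186

Δn = (moles gaseous products) − (moles gaseous reactants) = -2
T = 525 K; RT = 0.0821 × 525 = 43.1025
Kp = Kc·(RT)^Δn = 34.54 × (43.1025)^-2 = 34.54 × 0.000538264 = 0.0186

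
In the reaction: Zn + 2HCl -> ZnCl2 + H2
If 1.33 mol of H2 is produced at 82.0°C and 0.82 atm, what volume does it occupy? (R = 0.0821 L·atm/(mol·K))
T = 82.0°C + 273.15 = 355.15 K
V = nRT/P = (1.33 × 0.0821 × 355.15) / 0.82
V = 47.29 L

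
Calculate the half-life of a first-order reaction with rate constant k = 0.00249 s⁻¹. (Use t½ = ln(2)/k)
278.37 s

t½ = ln(2)/k = 0.6931/0.00249 = 278.37 s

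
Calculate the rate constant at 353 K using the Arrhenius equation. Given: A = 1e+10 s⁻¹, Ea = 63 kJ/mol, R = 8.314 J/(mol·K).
4.76e+00 s⁻¹

k = A·exp(-Ea/(R·T)) = 1e+10·exp(-63000/(8.314·353)) = 1e+10·exp(-21.4662) = 1e+10·4.7570e-10 = 4.76e+00 s⁻¹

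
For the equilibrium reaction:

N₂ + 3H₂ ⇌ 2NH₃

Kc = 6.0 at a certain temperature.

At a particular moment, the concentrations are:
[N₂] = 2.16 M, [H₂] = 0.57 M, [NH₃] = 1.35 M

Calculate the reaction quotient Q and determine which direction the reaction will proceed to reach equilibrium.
Q = 4.556, Q < K, reaction proceeds forward (toward products)

Q = ([NH₃]^2) / ([N₂] × [H₂]^3)
  = ((1.35)^2) / ((2.16)·(0.57)^3) = 1.8225/0.40002 = 4.556
Since Q = 4.556 < Kc = 6.0, the reaction proceeds forward (toward products) to reach equilibrium.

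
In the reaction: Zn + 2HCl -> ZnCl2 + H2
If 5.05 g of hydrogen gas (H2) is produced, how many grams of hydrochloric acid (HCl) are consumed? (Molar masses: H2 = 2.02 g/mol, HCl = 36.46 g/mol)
Moles of H2 = 5.05 g ÷ 2.02 g/mol = 2.5 mol
Mole ratio: 2 mol HCl / 1 mol H2
Moles of HCl = 2.5 × (2/1) = 5 mol
Mass of HCl = 5 mol × 36.46 g/mol = 182.3 g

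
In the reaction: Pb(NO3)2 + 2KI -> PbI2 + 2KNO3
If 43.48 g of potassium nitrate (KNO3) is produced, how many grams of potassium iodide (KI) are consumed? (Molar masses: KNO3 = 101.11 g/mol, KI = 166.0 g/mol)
Moles of KNO3 = 43.48 g ÷ 101.11 g/mol = 0.430027 mol
Mole ratio: 2 mol KI / 2 mol KNO3
Moles of KI = 0.430027 × (2/2) = 0.430027 mol
Mass of KI = 0.430027 mol × 166.0 g/mol = 71.38 g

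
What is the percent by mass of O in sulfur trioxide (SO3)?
Mass of O in formula = 16.0 × 3 = 48 g/mol
Molar mass = 80.07 g/mol
% O = (48/80.07) × 100% = 59.95%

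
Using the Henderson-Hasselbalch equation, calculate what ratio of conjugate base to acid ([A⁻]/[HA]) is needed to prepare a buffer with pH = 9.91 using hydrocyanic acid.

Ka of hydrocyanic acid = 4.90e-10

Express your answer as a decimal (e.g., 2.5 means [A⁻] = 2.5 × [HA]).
[A⁻]/[HA] = 3.983

pKa = −log(4.90e-10) = 9.3098. pH = pKa + log([A⁻]/[HA]). 9.91 = 9.3098 + log(ratio). log(ratio) = 9.91 − 9.3098 = 0.6002. ratio = 10^(0.6002) = 3.983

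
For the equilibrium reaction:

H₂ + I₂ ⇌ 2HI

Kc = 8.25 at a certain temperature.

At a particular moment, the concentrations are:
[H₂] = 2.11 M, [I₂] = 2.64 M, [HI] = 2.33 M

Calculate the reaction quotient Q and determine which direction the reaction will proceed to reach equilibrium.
Q = 0.975, Q < K, reaction proceeds forward (toward products)

Q = ([HI]^2) / ([H₂] × [I₂])
  = ((2.33)^2) / ((2.11)·(2.64)) = 5.4289/5.5704 = 0.9746
Since Q = 0.9746 < Kc = 8.25, the reaction proceeds forward (toward products) to reach equilibrium.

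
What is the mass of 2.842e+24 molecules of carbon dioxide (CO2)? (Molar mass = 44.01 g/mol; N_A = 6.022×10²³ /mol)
Moles = 2.842e+24 ÷ 6.022×10²³ = 4.71936 mol
Mass = 4.71936 mol × 44.01 g/mol = 207.7 g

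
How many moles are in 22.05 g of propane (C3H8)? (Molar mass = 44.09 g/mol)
Moles = 22.05 g ÷ 44.09 g/mol = 0.5001 mol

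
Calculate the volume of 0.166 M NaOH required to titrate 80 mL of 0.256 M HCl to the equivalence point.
V_{base} = 123.4 mL

At equivalence: moles acid = moles base.
moles HCl = 0.256 M × 0.08 L = 0.02048 mol
V_NaOH = 0.02048 mol ÷ 0.166 M = 0.1234 L = 123.4 mL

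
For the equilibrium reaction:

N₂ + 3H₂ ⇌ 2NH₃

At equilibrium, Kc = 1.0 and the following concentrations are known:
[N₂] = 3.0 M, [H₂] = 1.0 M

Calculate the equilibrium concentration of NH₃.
[NH₃] = 1.7321 M

Kc = ([NH₃]^2) / ([N₂] × [H₂]^3) = 1.0
[NH₃]^2 = Kc · (reactant terms)/(other product terms) = 1.0 · 3 / 1 = 3
[NH₃] = (3)^(1/2) = 1.7321 M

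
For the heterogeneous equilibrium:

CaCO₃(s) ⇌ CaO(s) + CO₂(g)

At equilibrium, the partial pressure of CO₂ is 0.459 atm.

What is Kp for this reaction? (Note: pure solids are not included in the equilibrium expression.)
K_p = 0.459

Solids (CaCO₃, CaO) have activity 1 and are excluded.
Kp = P(CO₂) = 0.459.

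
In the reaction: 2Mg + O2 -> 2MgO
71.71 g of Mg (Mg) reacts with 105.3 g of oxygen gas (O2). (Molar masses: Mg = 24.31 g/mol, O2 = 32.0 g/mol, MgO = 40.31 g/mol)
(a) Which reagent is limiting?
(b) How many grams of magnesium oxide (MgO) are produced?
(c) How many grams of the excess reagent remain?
(a) Mg, (b) 118.9 g, (c) 58.1 g

Moles of Mg = 71.71 g ÷ 24.31 g/mol = 2.94981 mol
Moles of O2 = 105.3 g ÷ 32.0 g/mol = 3.29062 mol
Moles ÷ coefficient: Mg: 2.94981/2 = 1.475, O2: 3.29062/1 = 3.291
(a) Mg has the smaller value, so Mg is the limiting reagent.
(b) Moles of MgO = 2.94981 mol Mg × (2/2) = 2.94981 mol; mass = 2.94981 mol × 40.31 g/mol = 118.9 g
(c) O2 consumed = 2.94981 × (1/2) = 1.47491 mol; remaining = 3.29062 − 1.47491 = 1.81572 mol; mass = 1.81572 mol × 32.0 g/mol = 58.1 g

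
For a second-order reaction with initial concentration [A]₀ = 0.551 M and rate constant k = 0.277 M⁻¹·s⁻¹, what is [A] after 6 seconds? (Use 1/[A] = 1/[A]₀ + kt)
0.2876 M

1/[A] = 1/[A]₀ + k·t = 1/0.551 + (0.277)·(6) = 1.8149 + 1.6620 = 3.4769
[A] = 1/3.4769 = 0.2876 M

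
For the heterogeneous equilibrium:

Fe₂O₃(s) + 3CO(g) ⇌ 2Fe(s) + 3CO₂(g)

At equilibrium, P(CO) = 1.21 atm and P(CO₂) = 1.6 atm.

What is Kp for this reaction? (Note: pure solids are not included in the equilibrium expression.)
K_p = 2.312

Solids (Fe₂O₃, Fe) are excluded.
Kp = P(CO₂)³/P(CO)³ = (1.6)³/(1.21)³ = 4.096/1.772 = 2.312.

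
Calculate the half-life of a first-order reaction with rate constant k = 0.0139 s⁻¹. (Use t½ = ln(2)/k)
49.87 s

t½ = ln(2)/k = 0.6931/0.0139 = 49.87 s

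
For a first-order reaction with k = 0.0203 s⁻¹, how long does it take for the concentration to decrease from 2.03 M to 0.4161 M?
78.07 s

From ln[A] = ln[A]₀ - k·t: t = ln([A]₀/[A])/k = ln(2.03/0.4161)/0.0203 = ln(4.8786)/0.0203 = 1.5849/0.0203 = 78.07 s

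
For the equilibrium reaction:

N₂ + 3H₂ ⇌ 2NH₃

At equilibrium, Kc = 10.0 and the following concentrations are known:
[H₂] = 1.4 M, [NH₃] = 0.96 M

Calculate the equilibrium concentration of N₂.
[N₂] = 0.0336 M

Kc = ([NH₃]^2) / ([N₂] × [H₂]^3) = 10.0
[N₂]^1 = (product terms)/(Kc · other reactant terms) = 0.9216 / (10.0 · 2.744) = 0.033586
[N₂] = 0.0336 M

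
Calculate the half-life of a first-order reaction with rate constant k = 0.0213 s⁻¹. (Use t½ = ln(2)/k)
32.54 s

t½ = ln(2)/k = 0.6931/0.0213 = 32.54 s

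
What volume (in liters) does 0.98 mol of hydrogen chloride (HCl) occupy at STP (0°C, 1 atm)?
At STP, 1 mol of gas occupies 22.4 L
Volume = 0.98 mol × 22.4 L/mol = 21.95 L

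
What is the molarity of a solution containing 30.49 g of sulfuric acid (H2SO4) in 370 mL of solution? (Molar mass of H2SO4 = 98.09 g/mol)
Moles of H2SO4 = 30.49 g ÷ 98.09 g/mol = 0.310837 mol
Volume = 370 mL = 0.37 L
Molarity = 0.310837 mol ÷ 0.37 L = 0.8401 M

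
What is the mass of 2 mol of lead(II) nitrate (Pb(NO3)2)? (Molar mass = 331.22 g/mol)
Mass = 2 mol × 331.22 g/mol = 662.4 g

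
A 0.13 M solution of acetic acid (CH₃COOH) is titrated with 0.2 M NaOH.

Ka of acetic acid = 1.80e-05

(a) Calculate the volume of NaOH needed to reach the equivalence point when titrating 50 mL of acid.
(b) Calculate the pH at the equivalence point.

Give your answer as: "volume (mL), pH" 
V = 32.5 mL, pH = 8.82

(a) At equivalence: moles acid = moles base.
moles acid = 0.13 × 0.05 = 0.0065 mol; V_NaOH = 0.0065/0.2 = 0.0325 L = 32.5 mL.
(b) At equivalence, all acid → conjugate base A⁻ at [A⁻] = 0.0065/0.0825 = 0.07879 M.
Kb = Kw/Ka = 1.0e-14/1.80e-05 = 5.556e-10; [OH⁻] = √(Kb·[A⁻]) = 6.616e-06; pOH = 5.18; pH = 14 − pOH = 8.82.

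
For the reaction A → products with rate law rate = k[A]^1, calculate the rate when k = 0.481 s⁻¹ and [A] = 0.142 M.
0.0683 M/s

rate = k·[A]^1 = 0.481·(0.142)^1 = 0.481·0.142 = 0.0683 M/s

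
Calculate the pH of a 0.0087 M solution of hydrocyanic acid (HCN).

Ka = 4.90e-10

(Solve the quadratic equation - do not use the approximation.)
pH = 5.69

x² + Ka×x - Ka×C = 0. Using quadratic formula: [H⁺] = 2.0645e-06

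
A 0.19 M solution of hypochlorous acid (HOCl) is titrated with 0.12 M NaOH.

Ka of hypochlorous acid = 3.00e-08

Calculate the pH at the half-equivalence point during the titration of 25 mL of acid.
pH = pKa = 7.52

At the half-equivalence point, [HA] = [A⁻], so by Henderson–Hasselbalch pH = pKa + log(1) = pKa.
pKa = −log(3.00e-08) = 7.52.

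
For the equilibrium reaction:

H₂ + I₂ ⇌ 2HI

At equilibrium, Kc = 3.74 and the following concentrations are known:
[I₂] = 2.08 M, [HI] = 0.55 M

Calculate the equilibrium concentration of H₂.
[H₂] = 0.0389 M

Kc = ([HI]^2) / ([H₂] × [I₂]) = 3.74
[H₂]^1 = (product terms)/(Kc · other reactant terms) = 0.3025 / (3.74 · 2.08) = 0.038886
[H₂] = 0.0389 M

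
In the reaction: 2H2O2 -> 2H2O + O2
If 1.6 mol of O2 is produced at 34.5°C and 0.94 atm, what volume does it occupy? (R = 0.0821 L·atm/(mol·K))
T = 34.5°C + 273.15 = 307.65 K
V = nRT/P = (1.6 × 0.0821 × 307.65) / 0.94
V = 42.99 L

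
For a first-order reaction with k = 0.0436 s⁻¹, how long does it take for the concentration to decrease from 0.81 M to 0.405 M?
15.90 s

From ln[A] = ln[A]₀ - k·t: t = ln([A]₀/[A])/k = ln(0.81/0.405)/0.0436 = ln(2.0000)/0.0436 = 0.6931/0.0436 = 15.90 s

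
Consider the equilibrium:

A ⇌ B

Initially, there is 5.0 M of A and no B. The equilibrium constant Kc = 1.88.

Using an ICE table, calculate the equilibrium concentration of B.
[B] = 3.264 M

ICE: [A] = 5.0 − x, [B] = x.
Kc = x/(5.0 − x) = 1.88 ⇒ x = 1.88·5.0/(1 + 1.88) = 9.4/2.88 = 3.264.
[B] = x = 3.264 M.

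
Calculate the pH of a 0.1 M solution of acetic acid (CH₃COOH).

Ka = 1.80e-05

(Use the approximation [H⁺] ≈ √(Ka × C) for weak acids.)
pH = 2.87

[H⁺] = √(Ka × C) = √(1.80e-05 × 0.1) = 1.3416e-03. pH = -log(1.3416e-03)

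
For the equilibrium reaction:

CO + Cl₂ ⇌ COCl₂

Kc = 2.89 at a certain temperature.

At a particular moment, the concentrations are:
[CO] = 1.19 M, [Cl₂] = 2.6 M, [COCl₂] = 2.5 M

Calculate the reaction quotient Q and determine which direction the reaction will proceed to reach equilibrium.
Q = 0.808, Q < K, reaction proceeds forward (toward products)

Q = ([COCl₂]) / ([CO] × [Cl₂])
  = ((2.5)) / ((1.19)·(2.6)) = 2.5/3.094 = 0.808
Since Q = 0.808 < Kc = 2.89, the reaction proceeds forward (toward products) to reach equilibrium.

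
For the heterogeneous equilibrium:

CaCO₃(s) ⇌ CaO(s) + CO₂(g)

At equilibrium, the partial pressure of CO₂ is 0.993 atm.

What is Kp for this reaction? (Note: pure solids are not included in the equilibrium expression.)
K_p = 0.993

Solids (CaCO₃, CaO) have activity 1 and are excluded.
Kp = P(CO₂) = 0.993.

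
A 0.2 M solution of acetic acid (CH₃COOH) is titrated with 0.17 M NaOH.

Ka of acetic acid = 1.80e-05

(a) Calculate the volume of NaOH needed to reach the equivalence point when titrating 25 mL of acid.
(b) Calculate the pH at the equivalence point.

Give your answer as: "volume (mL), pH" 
V = 29.4 mL, pH = 8.85

(a) At equivalence: moles acid = moles base.
moles acid = 0.2 × 0.025 = 0.005 mol; V_NaOH = 0.005/0.17 = 0.02941 L = 29.4 mL.
(b) At equivalence, all acid → conjugate base A⁻ at [A⁻] = 0.005/0.05441 = 0.09189 M.
Kb = Kw/Ka = 1.0e-14/1.80e-05 = 5.556e-10; [OH⁻] = √(Kb·[A⁻]) = 7.145e-06; pOH = 5.15; pH = 14 − pOH = 8.85.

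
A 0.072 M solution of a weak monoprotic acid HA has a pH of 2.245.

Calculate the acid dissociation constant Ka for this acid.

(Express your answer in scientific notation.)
K_a = 4.88e-04

[H⁺] = 10^(−pH) = 10^(−2.245) = 5.689e-03 M. For HA ⇌ H⁺ + A⁻, Ka = x²/(C − x) = (5.689e-03)²/(0.072 − 5.689e-03) = 4.88e-04.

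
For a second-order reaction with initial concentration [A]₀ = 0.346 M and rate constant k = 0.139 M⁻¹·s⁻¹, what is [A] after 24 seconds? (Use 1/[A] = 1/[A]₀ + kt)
0.1606 M

1/[A] = 1/[A]₀ + k·t = 1/0.346 + (0.139)·(24) = 2.8902 + 3.3360 = 6.2262
[A] = 1/6.2262 = 0.1606 M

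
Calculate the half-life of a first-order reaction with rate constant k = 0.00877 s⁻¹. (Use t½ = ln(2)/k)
79.04 s

t½ = ln(2)/k = 0.6931/0.00877 = 79.04 s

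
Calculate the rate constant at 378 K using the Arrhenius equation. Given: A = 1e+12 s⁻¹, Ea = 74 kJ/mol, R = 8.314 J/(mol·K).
5.94e+01 s⁻¹

k = A·exp(-Ea/(R·T)) = 1e+12·exp(-74000/(8.314·378)) = 1e+12·exp(-23.5467) = 1e+12·5.9402e-11 = 5.94e+01 s⁻¹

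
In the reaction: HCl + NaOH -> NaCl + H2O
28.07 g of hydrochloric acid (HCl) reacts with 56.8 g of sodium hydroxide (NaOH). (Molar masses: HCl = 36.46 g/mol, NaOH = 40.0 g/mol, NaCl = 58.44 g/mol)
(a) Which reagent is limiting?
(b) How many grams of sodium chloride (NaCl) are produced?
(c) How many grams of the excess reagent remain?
(a) HCl, (b) 44.99 g, (c) 26 g

Moles of HCl = 28.07 g ÷ 36.46 g/mol = 0.769885 mol
Moles of NaOH = 56.8 g ÷ 40.0 g/mol = 1.42 mol
Moles ÷ coefficient: HCl: 0.769885/1 = 0.7699, NaOH: 1.42/1 = 1.42
(a) HCl has the smaller value, so HCl is the limiting reagent.
(b) Moles of NaCl = 0.769885 mol HCl × (1/1) = 0.769885 mol; mass = 0.769885 mol × 58.44 g/mol = 44.99 g
(c) NaOH consumed = 0.769885 × (1/1) = 0.769885 mol; remaining = 1.42 − 0.769885 = 0.650115 mol; mass = 0.650115 mol × 40.0 g/mol = 26 g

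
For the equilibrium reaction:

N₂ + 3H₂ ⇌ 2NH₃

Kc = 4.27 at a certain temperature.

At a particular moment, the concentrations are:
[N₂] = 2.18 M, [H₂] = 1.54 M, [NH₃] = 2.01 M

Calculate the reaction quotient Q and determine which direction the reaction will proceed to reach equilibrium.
Q = 0.507, Q < K, reaction proceeds forward (toward products)

Q = ([NH₃]^2) / ([N₂] × [H₂]^3)
  = ((2.01)^2) / ((2.18)·(1.54)^3) = 4.0401/7.9619 = 0.5074
Since Q = 0.5074 < Kc = 4.27, the reaction proceeds forward (toward products) to reach equilibrium.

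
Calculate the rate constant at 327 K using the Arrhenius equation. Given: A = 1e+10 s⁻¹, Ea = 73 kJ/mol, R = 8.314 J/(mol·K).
2.18e-02 s⁻¹

k = A·exp(-Ea/(R·T)) = 1e+10·exp(-73000/(8.314·327)) = 1e+10·exp(-26.8513) = 1e+10·2.1809e-12 = 2.18e-02 s⁻¹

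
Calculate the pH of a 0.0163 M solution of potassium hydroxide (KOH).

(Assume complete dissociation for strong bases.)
pH = 12.21

[OH⁻] = 0.0163 M for strong base. pOH = -log[OH⁻] = 1.79, pH = 14 - pOH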